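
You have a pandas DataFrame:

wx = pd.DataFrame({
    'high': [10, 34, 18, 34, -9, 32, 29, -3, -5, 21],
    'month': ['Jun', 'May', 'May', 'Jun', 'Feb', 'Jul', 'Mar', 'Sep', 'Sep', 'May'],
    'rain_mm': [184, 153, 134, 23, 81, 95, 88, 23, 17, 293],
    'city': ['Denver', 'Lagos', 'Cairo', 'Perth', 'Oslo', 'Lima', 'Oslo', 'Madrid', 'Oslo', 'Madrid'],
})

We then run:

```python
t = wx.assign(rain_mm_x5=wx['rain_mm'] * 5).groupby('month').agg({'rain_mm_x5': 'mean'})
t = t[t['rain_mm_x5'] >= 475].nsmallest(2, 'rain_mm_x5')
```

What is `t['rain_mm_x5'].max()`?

517.5

add column rain_mm_x5 = wx['rain_mm'] * 5:
   high month  rain_mm    city  rain_mm_x5
0    10   Jun      184  Denver         920
1    34   May      153   Lagos         765
2    18   May      134   Cairo         670
3    34   Jun       23   Perth         115
4    -9   Feb       81    Oslo         405
5    32   Jul       95    Lima         475
6    29   Mar       88    Oslo         440
7    -3   Sep       23  Madrid         115
8    -5   Sep       17    Oslo          85
9    21   May      293  Madrid        1465
group by month, mean of rain_mm_x5:
       rain_mm_x5
month            
Feb    405.000000
Jul    475.000000
Jun    517.500000
Mar    440.000000
May    966.666667
Sep    100.000000
filter rows where rain_mm_x5 >= 475:
       rain_mm_x5
month            
Jul    475.000000
Jun    517.500000
May    966.666667
take 2 rows with smallest rain_mm_x5:
       rain_mm_x5
month            
Jul         475.0
Jun         517.5
Finally, max of column 'rain_mm_x5' = 517.5.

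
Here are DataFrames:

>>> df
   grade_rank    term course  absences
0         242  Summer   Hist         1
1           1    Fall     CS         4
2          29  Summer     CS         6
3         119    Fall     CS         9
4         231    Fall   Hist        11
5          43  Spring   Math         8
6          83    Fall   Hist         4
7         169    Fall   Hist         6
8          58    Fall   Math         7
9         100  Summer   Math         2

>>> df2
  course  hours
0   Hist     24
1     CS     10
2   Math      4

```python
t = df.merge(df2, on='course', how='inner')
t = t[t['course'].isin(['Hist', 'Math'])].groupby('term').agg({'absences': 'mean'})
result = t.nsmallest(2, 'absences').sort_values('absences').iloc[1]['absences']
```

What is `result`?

7.0

merge on 'course' (how='inner') → 10 rows:
   grade_rank    term course  absences  hours
0         242  Summer   Hist         1     24
1           1    Fall     CS         4     10
2          29  Summer     CS         6     10
3         119    Fall     CS         9     10
4         231    Fall   Hist        11     24
5          43  Spring   Math         8      4
6          83    Fall   Hist         4     24
7         169    Fall   Hist         6     24
8          58    Fall   Math         7      4
9         100  Summer   Math         2      4
filter rows where course in ['Hist', 'Math']:
   grade_rank    term course  absences  hours
0         242  Summer   Hist         1     24
4         231    Fall   Hist        11     24
5          43  Spring   Math         8      4
6          83    Fall   Hist         4     24
7         169    Fall   Hist         6     24
8          58    Fall   Math         7      4
9         100  Summer   Math         2      4
group by term, mean of absences:
        absences
term            
Fall         7.0
Spring       8.0
Summer       1.5
take 2 rows with smallest absences:
        absences
term            
Summer       1.5
Fall         7.0
sort by absences:
        absences
term            
Summer       1.5
Fall         7.0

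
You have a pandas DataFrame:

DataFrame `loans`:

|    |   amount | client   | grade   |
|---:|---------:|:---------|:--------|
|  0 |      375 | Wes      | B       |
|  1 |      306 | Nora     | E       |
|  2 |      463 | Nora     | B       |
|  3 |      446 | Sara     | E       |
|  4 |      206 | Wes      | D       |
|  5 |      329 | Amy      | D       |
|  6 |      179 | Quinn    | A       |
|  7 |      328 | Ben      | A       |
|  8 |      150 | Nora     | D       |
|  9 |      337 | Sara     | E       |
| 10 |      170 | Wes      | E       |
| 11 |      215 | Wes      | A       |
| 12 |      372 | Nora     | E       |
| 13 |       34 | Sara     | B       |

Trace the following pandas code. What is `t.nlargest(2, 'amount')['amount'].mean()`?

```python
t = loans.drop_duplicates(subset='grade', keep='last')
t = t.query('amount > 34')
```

drop duplicate grade (keep=last):
    amount client grade
8      150   Nora     D
11     215    Wes     A
12     372   Nora     E
13      34   Sara     B
filter rows where amount > 34:
    amount client grade
8      150   Nora     D
11     215    Wes     A
12     372   Nora     E
take 2 rows with largest amount:
    amount client grade
12     372   Nora     E
11     215    Wes     A
Hence 293.5.

293.5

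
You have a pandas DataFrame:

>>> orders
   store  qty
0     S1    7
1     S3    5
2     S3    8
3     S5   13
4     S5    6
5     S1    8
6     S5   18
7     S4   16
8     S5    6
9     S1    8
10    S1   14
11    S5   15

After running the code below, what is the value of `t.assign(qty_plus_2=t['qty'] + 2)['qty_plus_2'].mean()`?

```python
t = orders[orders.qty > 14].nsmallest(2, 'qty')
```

filter rows where qty > 14:
   store  qty
6     S5   18
7     S4   16
11    S5   15
take 2 rows with smallest qty:
   store  qty
11    S5   15
7     S4   16
add column qty_plus_2 = t['qty'] + 2:
   store  qty  qty_plus_2
11    S5   15          17
7     S4   16          18
So mean() = 17.5.

17.5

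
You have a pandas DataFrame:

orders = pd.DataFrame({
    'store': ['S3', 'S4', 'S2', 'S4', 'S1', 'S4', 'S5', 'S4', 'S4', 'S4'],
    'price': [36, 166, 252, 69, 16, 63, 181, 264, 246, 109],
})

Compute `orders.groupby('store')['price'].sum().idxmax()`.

group by store, sum of price:
store
S1     16
S2    252
S3     36
S4    917
S5    181
Name: price, dtype: int64
Hence S4.

S4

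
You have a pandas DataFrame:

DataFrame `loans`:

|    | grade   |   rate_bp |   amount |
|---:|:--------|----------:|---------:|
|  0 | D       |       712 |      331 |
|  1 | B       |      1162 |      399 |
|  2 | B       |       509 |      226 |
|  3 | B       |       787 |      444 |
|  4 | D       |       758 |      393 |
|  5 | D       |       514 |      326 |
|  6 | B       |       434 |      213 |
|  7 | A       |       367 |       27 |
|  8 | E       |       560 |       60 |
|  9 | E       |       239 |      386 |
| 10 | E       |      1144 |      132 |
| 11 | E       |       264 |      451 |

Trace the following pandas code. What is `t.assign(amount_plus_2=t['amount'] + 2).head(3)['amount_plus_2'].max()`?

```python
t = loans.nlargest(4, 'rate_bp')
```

446

take 4 rows with largest rate_bp:
   grade  rate_bp  amount
1      B     1162     399
10     E     1144     132
3      B      787     444
4      D      758     393
add column amount_plus_2 = t['amount'] + 2:
   grade  rate_bp  amount  amount_plus_2
1      B     1162     399            401
10     E     1144     132            134
3      B      787     444            446
4      D      758     393            395
take first 3 rows:
   grade  rate_bp  amount  amount_plus_2
1      B     1162     399            401
10     E     1144     132            134
3      B      787     444            446
So max() = 446.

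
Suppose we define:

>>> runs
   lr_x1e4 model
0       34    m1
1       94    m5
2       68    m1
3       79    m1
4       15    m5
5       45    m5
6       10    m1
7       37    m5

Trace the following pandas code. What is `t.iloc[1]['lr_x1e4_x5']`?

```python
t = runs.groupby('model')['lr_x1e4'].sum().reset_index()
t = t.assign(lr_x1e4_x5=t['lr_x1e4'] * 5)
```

group by model, sum of lr_x1e4:
model
m1    191
m5    191
Name: lr_x1e4, dtype: int64
reset_index():
  model  lr_x1e4
0    m1      191
1    m5      191
add column lr_x1e4_x5 = t['lr_x1e4'] * 5:
  model  lr_x1e4  lr_x1e4_x5
0    m1      191         955
1    m5      191         955
value at position 1, column 'lr_x1e4_x5' → 955

955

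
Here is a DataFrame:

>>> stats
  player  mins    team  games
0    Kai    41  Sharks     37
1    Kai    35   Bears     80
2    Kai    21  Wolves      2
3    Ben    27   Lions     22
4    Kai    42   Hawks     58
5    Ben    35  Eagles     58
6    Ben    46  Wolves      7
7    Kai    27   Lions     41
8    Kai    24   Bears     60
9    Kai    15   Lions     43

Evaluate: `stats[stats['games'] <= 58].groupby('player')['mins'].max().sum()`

88

filter rows where games <= 58:
  player  mins    team  games
0    Kai    41  Sharks     37
2    Kai    21  Wolves      2
3    Ben    27   Lions     22
4    Kai    42   Hawks     58
5    Ben    35  Eagles     58
6    Ben    46  Wolves      7
7    Kai    27   Lions     41
9    Kai    15   Lions     43
group by player, max of mins:
player
Ben    46
Kai    42
Name: mins, dtype: int64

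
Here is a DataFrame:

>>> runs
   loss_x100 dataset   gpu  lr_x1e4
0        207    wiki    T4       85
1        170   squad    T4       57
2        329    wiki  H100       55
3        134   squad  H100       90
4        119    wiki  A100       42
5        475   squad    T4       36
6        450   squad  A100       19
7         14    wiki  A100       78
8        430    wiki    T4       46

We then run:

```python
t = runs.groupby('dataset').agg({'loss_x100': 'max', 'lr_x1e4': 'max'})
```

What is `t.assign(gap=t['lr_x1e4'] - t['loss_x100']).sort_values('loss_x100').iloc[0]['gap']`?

-345

group by dataset: max(loss_x100), max(lr_x1e4):
         loss_x100  lr_x1e4
dataset                    
squad          475       90
wiki           430       85
add column gap = t['lr_x1e4'] - t['loss_x100']:
         loss_x100  lr_x1e4  gap
dataset                         
squad          475       90 -385
wiki           430       85 -345
sort by loss_x100:
         loss_x100  lr_x1e4  gap
dataset                         
wiki           430       85 -345
squad          475       90 -385
The value at position 0, column 'gap' is -345.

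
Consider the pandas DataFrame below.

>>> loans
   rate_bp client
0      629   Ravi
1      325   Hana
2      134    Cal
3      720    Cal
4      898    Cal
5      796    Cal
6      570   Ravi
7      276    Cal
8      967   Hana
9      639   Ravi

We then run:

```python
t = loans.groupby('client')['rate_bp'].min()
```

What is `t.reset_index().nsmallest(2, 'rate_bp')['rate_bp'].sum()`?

group by client, min of rate_bp:
client
Cal     134
Hana    325
Ravi    570
Name: rate_bp, dtype: int64
reset_index():
  client  rate_bp
0    Cal      134
1   Hana      325
2   Ravi      570
take 2 rows with smallest rate_bp:
  client  rate_bp
0    Cal      134
1   Hana      325
Hence 459.

459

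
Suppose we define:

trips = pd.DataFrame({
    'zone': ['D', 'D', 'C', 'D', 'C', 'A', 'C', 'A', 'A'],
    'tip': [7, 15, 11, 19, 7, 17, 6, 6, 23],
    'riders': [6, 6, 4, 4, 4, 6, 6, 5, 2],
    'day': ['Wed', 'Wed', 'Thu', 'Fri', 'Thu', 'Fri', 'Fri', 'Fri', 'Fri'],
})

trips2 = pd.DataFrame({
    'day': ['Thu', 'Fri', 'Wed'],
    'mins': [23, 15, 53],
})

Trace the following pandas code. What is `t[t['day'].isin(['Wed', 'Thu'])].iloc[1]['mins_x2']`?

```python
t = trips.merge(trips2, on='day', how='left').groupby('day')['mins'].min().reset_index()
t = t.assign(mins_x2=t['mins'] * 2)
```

merge on 'day' (how='left') → 9 rows:
  zone  tip  riders  day  mins
0    D    7       6  Wed    53
1    D   15       6  Wed    53
2    C   11       4  Thu    23
3    D   19       4  Fri    15
4    C    7       4  Thu    23
5    A   17       6  Fri    15
6    C    6       6  Fri    15
7    A    6       5  Fri    15
8    A   23       2  Fri    15
group by day, min of mins:
day
Fri    15
Thu    23
Wed    53
Name: mins, dtype: int64
reset_index():
   day  mins
0  Fri    15
1  Thu    23
2  Wed    53
add column mins_x2 = t['mins'] * 2:
   day  mins  mins_x2
0  Fri    15       30
1  Thu    23       46
2  Wed    53      106
filter rows where day in ['Wed', 'Thu']:
   day  mins  mins_x2
1  Thu    23       46
2  Wed    53      106

106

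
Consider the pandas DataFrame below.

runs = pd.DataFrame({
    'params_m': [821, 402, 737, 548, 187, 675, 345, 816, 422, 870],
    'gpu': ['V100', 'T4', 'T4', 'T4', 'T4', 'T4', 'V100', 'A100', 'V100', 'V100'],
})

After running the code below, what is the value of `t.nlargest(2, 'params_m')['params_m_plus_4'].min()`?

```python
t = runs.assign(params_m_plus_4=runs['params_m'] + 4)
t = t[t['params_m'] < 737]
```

add column params_m_plus_4 = runs['params_m'] + 4:
   params_m   gpu  params_m_plus_4
0       821  V100              825
1       402    T4              406
2       737    T4              741
3       548    T4              552
4       187    T4              191
5       675    T4              679
6       345  V100              349
7       816  A100              820
8       422  V100              426
9       870  V100              874
filter rows where params_m < 737:
   params_m   gpu  params_m_plus_4
1       402    T4              406
3       548    T4              552
4       187    T4              191
5       675    T4              679
6       345  V100              349
8       422  V100              426
take 2 rows with largest params_m:
   params_m gpu  params_m_plus_4
5       675  T4              679
3       548  T4              552

552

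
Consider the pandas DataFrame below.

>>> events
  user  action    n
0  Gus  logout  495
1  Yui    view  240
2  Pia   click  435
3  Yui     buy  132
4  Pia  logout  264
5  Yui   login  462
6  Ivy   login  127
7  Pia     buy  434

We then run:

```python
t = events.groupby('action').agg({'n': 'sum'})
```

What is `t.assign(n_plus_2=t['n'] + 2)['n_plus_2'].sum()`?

group by action, sum of n:
          n
action     
buy     566
click   435
login   589
logout  759
view    240
add column n_plus_2 = t['n'] + 2:
          n  n_plus_2
action               
buy     566       568
click   435       437
login   589       591
logout  759       761
view    240       242

2599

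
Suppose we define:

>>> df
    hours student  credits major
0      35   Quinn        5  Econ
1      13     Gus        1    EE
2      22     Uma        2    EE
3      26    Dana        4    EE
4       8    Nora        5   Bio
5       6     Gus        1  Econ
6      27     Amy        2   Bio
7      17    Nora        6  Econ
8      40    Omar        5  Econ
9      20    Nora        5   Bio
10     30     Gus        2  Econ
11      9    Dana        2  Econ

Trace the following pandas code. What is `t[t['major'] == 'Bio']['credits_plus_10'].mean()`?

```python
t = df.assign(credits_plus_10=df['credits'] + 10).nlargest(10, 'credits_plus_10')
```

14.0

add column credits_plus_10 = df['credits'] + 10:
    hours student  credits major  credits_plus_10
0      35   Quinn        5  Econ               15
1      13     Gus        1    EE               11
2      22     Uma        2    EE               12
3      26    Dana        4    EE               14
4       8    Nora        5   Bio               15
5       6     Gus        1  Econ               11
6      27     Amy        2   Bio               12
7      17    Nora        6  Econ               16
8      40    Omar        5  Econ               15
9      20    Nora        5   Bio               15
10     30     Gus        2  Econ               12
11      9    Dana        2  Econ               12
take 10 rows with largest credits_plus_10:
    hours student  credits major  credits_plus_10
7      17    Nora        6  Econ               16
0      35   Quinn        5  Econ               15
4       8    Nora        5   Bio               15
8      40    Omar        5  Econ               15
9      20    Nora        5   Bio               15
3      26    Dana        4    EE               14
2      22     Uma        2    EE               12
6      27     Amy        2   Bio               12
10     30     Gus        2  Econ               12
11      9    Dana        2  Econ               12
filter rows where major == 'Bio':
   hours student  credits major  credits_plus_10
4      8    Nora        5   Bio               15
9     20    Nora        5   Bio               15
6     27     Amy        2   Bio               12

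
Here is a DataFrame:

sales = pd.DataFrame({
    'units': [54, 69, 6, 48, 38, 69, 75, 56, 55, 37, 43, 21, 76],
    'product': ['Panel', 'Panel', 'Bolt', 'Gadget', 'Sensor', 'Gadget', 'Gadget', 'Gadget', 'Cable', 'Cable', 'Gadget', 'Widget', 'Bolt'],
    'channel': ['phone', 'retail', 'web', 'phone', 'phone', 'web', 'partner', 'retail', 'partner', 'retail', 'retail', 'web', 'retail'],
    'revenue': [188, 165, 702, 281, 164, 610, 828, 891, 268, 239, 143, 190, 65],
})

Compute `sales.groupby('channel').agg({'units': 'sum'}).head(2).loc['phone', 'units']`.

group by channel, sum of units:
         units
channel       
partner    130
phone      140
retail     281
web         96
take first 2 rows:
         units
channel       
partner    130
phone      140

140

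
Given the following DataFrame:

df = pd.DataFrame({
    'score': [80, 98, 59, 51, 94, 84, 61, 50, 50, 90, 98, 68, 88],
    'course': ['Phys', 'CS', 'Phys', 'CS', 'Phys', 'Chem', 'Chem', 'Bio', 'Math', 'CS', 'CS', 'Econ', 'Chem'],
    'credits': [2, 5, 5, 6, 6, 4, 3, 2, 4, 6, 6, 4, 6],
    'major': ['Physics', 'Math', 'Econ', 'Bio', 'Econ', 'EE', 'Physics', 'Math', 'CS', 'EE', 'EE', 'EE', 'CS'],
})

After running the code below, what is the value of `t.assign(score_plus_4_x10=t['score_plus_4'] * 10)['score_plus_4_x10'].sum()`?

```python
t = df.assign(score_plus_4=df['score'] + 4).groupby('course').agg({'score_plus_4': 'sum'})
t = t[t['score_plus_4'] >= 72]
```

9150

add column score_plus_4 = df['score'] + 4:
    score course  credits    major  score_plus_4
0      80   Phys        2  Physics            84
1      98     CS        5     Math           102
2      59   Phys        5     Econ            63
3      51     CS        6      Bio            55
4      94   Phys        6     Econ            98
5      84   Chem        4       EE            88
6      61   Chem        3  Physics            65
7      50    Bio        2     Math            54
8      50   Math        4       CS            54
9      90     CS        6       EE            94
10     98     CS        6       EE           102
11     68   Econ        4       EE            72
12     88   Chem        6       CS            92
group by course, sum of score_plus_4:
        score_plus_4
course              
Bio               54
CS               353
Chem             245
Econ              72
Math              54
Phys             245
filter rows where score_plus_4 >= 72:
        score_plus_4
course              
CS               353
Chem             245
Econ              72
Phys             245
add column score_plus_4_x10 = t['score_plus_4'] * 10:
        score_plus_4  score_plus_4_x10
course                                
CS               353              3530
Chem             245              2450
Econ              72               720
Phys             245              2450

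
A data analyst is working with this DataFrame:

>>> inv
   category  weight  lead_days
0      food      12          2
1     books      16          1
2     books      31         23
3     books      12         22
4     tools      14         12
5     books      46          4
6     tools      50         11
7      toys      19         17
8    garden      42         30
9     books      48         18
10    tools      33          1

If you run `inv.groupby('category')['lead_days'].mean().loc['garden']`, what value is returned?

30.0

group by category, mean of lead_days:
category
books     13.6
food       2.0
garden    30.0
tools      8.0
toys      17.0
Name: lead_days, dtype: float64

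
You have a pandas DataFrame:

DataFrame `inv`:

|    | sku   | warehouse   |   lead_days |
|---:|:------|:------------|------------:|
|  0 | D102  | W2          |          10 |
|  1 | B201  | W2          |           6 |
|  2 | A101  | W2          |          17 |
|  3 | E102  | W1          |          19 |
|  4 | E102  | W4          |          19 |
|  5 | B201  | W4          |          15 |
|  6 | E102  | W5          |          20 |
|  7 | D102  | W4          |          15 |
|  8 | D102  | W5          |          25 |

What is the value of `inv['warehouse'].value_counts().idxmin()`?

W1

value_counts of warehouse:
warehouse
W2    3
W4    3
W5    2
W1    1
Name: count, dtype: int64
Hence W1.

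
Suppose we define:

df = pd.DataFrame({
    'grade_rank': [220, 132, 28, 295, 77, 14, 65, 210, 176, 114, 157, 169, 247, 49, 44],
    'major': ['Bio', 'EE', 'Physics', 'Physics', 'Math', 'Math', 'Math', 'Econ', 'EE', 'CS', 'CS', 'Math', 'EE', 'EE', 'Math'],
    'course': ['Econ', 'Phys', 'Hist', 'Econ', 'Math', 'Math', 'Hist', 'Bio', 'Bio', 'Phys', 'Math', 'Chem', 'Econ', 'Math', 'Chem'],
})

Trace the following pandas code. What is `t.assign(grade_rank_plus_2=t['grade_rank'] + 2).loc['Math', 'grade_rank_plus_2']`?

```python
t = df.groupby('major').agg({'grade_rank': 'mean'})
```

group by major, mean of grade_rank:
         grade_rank
major              
Bio           220.0
CS            135.5
EE            151.0
Econ          210.0
Math           73.8
Physics       161.5
add column grade_rank_plus_2 = t['grade_rank'] + 2:
         grade_rank  grade_rank_plus_2
major                                 
Bio           220.0              222.0
CS            135.5              137.5
EE            151.0              153.0
Econ          210.0              212.0
Math           73.8               75.8
Physics       161.5              163.5
So loc['Math', 'grade_rank_plus_2'] = 75.8.

75.8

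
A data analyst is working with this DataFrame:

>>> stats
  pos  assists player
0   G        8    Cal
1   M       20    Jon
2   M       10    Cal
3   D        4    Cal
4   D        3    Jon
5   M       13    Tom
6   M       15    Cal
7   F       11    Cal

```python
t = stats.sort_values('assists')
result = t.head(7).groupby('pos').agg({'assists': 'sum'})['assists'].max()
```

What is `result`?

sort by assists:
  pos  assists player
4   D        3    Jon
3   D        4    Cal
0   G        8    Cal
2   M       10    Cal
7   F       11    Cal
5   M       13    Tom
6   M       15    Cal
1   M       20    Jon
take first 7 rows:
  pos  assists player
4   D        3    Jon
3   D        4    Cal
0   G        8    Cal
2   M       10    Cal
7   F       11    Cal
5   M       13    Tom
6   M       15    Cal
group by pos, sum of assists:
     assists
pos         
D          7
F         11
G          8
M         38
Then the max of column 'assists': 38

38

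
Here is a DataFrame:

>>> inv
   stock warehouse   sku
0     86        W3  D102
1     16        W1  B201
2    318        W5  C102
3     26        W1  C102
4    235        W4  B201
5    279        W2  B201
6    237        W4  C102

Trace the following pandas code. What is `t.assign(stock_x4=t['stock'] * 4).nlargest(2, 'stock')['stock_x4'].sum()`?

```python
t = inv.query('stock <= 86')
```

448

filter rows where stock <= 86:
   stock warehouse   sku
0     86        W3  D102
1     16        W1  B201
3     26        W1  C102
add column stock_x4 = t['stock'] * 4:
   stock warehouse   sku  stock_x4
0     86        W3  D102       344
1     16        W1  B201        64
3     26        W1  C102       104
take 2 rows with largest stock:
   stock warehouse   sku  stock_x4
0     86        W3  D102       344
3     26        W1  C102       104
sum of column 'stock_x4' → 448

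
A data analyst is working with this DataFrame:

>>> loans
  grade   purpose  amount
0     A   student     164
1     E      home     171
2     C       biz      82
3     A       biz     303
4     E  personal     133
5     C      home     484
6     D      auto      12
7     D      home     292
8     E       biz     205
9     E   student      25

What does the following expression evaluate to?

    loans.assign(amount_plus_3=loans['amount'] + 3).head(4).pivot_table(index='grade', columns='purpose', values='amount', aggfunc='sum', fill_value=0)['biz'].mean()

128.333333333

add column amount_plus_3 = loans['amount'] + 3:
  grade   purpose  amount  amount_plus_3
0     A   student     164            167
1     E      home     171            174
2     C       biz      82             85
3     A       biz     303            306
4     E  personal     133            136
5     C      home     484            487
6     D      auto      12             15
7     D      home     292            295
8     E       biz     205            208
9     E   student      25             28
take first 4 rows:
  grade  purpose  amount  amount_plus_3
0     A  student     164            167
1     E     home     171            174
2     C      biz      82             85
3     A      biz     303            306
pivot: rows=grade, cols=purpose, sum(amount):
purpose  biz  home  student
grade                      
A        303     0      164
C         82     0        0
E          0   171        0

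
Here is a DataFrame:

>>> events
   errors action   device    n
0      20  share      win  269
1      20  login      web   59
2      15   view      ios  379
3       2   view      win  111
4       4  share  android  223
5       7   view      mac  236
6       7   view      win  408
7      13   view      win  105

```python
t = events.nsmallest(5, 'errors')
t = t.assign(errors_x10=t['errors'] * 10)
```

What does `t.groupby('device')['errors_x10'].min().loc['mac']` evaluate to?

70

take 5 rows with smallest errors:
   errors action   device    n
3       2   view      win  111
4       4  share  android  223
5       7   view      mac  236
6       7   view      win  408
7      13   view      win  105
add column errors_x10 = t['errors'] * 10:
   errors action   device    n  errors_x10
3       2   view      win  111          20
4       4  share  android  223          40
5       7   view      mac  236          70
6       7   view      win  408          70
7      13   view      win  105         130
group by device, min of errors_x10:
device
android    40
mac        70
win        20
Name: errors_x10, dtype: int64
Then the value at index 'mac': 70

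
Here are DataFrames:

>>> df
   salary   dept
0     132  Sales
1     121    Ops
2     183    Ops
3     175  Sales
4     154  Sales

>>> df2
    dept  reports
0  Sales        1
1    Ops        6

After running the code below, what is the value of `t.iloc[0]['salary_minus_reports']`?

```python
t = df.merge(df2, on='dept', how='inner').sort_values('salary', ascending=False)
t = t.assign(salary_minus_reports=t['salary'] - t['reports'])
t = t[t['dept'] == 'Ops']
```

177

merge on 'dept' (how='inner') → 5 rows:
   salary   dept  reports
0     132  Sales        1
1     121    Ops        6
2     183    Ops        6
3     175  Sales        1
4     154  Sales        1
sort by salary descending:
   salary   dept  reports
2     183    Ops        6
3     175  Sales        1
4     154  Sales        1
0     132  Sales        1
1     121    Ops        6
add column salary_minus_reports = t['salary'] - t['reports']:
   salary   dept  reports  salary_minus_reports
2     183    Ops        6                   177
3     175  Sales        1                   174
4     154  Sales        1                   153
0     132  Sales        1                   131
1     121    Ops        6                   115
filter rows where dept == 'Ops':
   salary dept  reports  salary_minus_reports
2     183  Ops        6                   177
1     121  Ops        6                   115
value at position 0, column 'salary_minus_reports' → 177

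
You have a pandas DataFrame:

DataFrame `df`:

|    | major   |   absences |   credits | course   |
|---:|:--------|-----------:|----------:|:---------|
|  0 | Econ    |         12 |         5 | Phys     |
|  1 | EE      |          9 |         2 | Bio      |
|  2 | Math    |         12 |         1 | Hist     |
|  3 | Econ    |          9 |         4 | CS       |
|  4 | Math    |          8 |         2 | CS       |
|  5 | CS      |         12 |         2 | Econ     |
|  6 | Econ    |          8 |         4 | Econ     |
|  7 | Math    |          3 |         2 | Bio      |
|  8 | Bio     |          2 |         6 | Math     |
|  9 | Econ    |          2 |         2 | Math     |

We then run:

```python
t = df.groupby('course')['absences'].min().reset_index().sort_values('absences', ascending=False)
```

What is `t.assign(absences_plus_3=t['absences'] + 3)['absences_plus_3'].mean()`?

10.5

group by course, min of absences:
course
Bio      3
CS       8
Econ     8
Hist    12
Math     2
Phys    12
Name: absences, dtype: int64
reset_index():
  course  absences
0    Bio         3
1     CS         8
2   Econ         8
3   Hist        12
4   Math         2
5   Phys        12
sort by absences descending:
  course  absences
3   Hist        12
5   Phys        12
1     CS         8
2   Econ         8
0    Bio         3
4   Math         2
add column absences_plus_3 = t['absences'] + 3:
  course  absences  absences_plus_3
3   Hist        12               15
5   Phys        12               15
1     CS         8               11
2   Econ         8               11
0    Bio         3                6
4   Math         2                5
mean of column 'absences_plus_3' → 10.5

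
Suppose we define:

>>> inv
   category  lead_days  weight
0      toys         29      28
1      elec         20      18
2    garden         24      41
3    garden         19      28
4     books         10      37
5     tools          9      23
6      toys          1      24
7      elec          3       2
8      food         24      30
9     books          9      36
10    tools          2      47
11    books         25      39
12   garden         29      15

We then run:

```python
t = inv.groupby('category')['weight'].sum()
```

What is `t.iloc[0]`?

group by category, sum of weight:
category
books     112
elec       20
food       30
garden     84
tools      70
toys       52
Name: weight, dtype: int64
Hence 112.

112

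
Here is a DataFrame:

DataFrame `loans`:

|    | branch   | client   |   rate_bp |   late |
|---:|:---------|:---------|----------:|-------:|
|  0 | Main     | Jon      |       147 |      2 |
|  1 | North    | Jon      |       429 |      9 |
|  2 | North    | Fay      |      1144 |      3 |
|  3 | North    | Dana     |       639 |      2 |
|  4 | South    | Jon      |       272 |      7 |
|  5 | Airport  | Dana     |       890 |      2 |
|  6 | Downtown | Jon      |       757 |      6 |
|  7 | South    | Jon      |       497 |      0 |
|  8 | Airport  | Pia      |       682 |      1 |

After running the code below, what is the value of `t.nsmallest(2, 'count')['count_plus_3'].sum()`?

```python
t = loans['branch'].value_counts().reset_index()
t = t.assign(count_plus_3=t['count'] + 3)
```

value_counts of branch:
branch
North       3
South       2
Airport     2
Main        1
Downtown    1
Name: count, dtype: int64
reset_index():
     branch  count
0     North      3
1     South      2
2   Airport      2
3      Main      1
4  Downtown      1
add column count_plus_3 = t['count'] + 3:
     branch  count  count_plus_3
0     North      3             6
1     South      2             5
2   Airport      2             5
3      Main      1             4
4  Downtown      1             4
take 2 rows with smallest count:
     branch  count  count_plus_3
3      Main      1             4
4  Downtown      1             4

8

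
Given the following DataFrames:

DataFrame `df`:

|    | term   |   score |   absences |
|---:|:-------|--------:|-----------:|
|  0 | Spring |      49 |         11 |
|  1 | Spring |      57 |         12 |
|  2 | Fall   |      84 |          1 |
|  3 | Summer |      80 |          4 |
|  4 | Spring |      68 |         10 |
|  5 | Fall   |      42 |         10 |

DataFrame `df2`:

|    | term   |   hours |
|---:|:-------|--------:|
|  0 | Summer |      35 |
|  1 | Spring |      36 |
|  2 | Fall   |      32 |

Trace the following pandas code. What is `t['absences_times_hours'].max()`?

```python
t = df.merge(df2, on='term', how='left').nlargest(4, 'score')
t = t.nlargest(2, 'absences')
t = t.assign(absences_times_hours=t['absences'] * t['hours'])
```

merge on 'term' (how='left') → 6 rows:
     term  score  absences  hours
0  Spring     49        11     36
1  Spring     57        12     36
2    Fall     84         1     32
3  Summer     80         4     35
4  Spring     68        10     36
5    Fall     42        10     32
take 4 rows with largest score:
     term  score  absences  hours
2    Fall     84         1     32
3  Summer     80         4     35
4  Spring     68        10     36
1  Spring     57        12     36
take 2 rows with largest absences:
     term  score  absences  hours
1  Spring     57        12     36
4  Spring     68        10     36
add column absences_times_hours = t['absences'] * t['hours']:
     term  score  absences  hours  absences_times_hours
1  Spring     57        12     36                   432
4  Spring     68        10     36                   360
So max() = 432.

432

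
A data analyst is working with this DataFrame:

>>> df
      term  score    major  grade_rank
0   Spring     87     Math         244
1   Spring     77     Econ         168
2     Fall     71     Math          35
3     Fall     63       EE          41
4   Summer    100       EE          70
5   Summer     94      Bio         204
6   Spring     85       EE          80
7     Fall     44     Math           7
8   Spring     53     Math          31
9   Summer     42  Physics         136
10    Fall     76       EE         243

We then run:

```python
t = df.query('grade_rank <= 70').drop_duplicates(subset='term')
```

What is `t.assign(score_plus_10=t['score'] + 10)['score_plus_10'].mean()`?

filter rows where grade_rank <= 70:
     term  score major  grade_rank
2    Fall     71  Math          35
3    Fall     63    EE          41
4  Summer    100    EE          70
7    Fall     44  Math           7
8  Spring     53  Math          31
drop duplicate term (keep=first):
     term  score major  grade_rank
2    Fall     71  Math          35
4  Summer    100    EE          70
8  Spring     53  Math          31
add column score_plus_10 = t['score'] + 10:
     term  score major  grade_rank  score_plus_10
2    Fall     71  Math          35             81
4  Summer    100    EE          70            110
8  Spring     53  Math          31             63
Finally, mean of column 'score_plus_10' = 84.6666666667.

84.6666666667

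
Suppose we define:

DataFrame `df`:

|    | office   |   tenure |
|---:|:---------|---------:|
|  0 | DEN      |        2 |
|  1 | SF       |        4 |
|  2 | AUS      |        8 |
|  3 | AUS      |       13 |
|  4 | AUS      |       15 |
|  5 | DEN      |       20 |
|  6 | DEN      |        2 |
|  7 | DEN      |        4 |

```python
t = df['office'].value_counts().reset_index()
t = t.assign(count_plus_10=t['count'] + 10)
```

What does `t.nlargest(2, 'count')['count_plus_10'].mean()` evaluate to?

13.5

value_counts of office:
office
DEN    4
AUS    3
SF     1
Name: count, dtype: int64
reset_index():
  office  count
0    DEN      4
1    AUS      3
2     SF      1
add column count_plus_10 = t['count'] + 10:
  office  count  count_plus_10
0    DEN      4             14
1    AUS      3             13
2     SF      1             11
take 2 rows with largest count:
  office  count  count_plus_10
0    DEN      4             14
1    AUS      3             13
Hence 13.5.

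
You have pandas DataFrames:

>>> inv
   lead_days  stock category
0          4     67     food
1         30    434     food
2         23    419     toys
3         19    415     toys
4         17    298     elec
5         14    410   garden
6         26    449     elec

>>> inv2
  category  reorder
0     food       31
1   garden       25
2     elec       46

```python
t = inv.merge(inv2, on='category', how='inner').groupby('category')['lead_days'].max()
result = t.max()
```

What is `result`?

30

merge on 'category' (how='inner') → 5 rows:
   lead_days  stock category  reorder
0          4     67     food       31
1         30    434     food       31
2         17    298     elec       46
3         14    410   garden       25
4         26    449     elec       46
group by category, max of lead_days:
category
elec      26
food      30
garden    14
Name: lead_days, dtype: int64
max of the resulting series → 30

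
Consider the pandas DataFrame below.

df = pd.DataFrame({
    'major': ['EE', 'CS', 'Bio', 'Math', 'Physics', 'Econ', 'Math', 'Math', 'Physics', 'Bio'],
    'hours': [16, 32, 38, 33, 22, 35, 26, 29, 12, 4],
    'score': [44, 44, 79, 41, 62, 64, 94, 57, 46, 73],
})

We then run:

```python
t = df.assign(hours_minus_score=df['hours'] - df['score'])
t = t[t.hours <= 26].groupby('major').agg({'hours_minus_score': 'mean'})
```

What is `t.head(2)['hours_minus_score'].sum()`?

add column hours_minus_score = df['hours'] - df['score']:
     major  hours  score  hours_minus_score
0       EE     16     44                -28
1       CS     32     44                -12
2      Bio     38     79                -41
3     Math     33     41                 -8
4  Physics     22     62                -40
5     Econ     35     64                -29
6     Math     26     94                -68
7     Math     29     57                -28
8  Physics     12     46                -34
9      Bio      4     73                -69
filter rows where hours <= 26:
     major  hours  score  hours_minus_score
0       EE     16     44                -28
4  Physics     22     62                -40
6     Math     26     94                -68
8  Physics     12     46                -34
9      Bio      4     73                -69
group by major, mean of hours_minus_score:
         hours_minus_score
major                     
Bio                  -69.0
EE                   -28.0
Math                 -68.0
Physics              -37.0
take first 2 rows:
       hours_minus_score
major                   
Bio                -69.0
EE                 -28.0
So sum() = -97.0.

-97.0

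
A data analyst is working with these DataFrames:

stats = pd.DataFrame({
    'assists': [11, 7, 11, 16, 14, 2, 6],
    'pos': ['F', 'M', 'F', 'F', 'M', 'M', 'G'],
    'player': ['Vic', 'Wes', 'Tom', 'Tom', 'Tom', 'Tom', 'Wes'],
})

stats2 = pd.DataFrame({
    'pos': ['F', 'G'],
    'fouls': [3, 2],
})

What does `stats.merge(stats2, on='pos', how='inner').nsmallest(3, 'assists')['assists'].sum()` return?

merge on 'pos' (how='inner') → 4 rows:
   assists pos player  fouls
0       11   F    Vic      3
1       11   F    Tom      3
2       16   F    Tom      3
3        6   G    Wes      2
take 3 rows with smallest assists:
   assists pos player  fouls
3        6   G    Wes      2
0       11   F    Vic      3
1       11   F    Tom      3
Finally, sum of column 'assists' = 28.

28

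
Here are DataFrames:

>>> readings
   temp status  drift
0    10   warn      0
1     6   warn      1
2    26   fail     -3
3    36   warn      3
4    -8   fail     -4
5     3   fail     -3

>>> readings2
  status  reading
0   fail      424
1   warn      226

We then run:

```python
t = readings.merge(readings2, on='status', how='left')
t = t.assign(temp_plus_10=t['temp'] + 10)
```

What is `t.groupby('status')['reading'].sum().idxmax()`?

merge on 'status' (how='left') → 6 rows:
   temp status  drift  reading
0    10   warn      0      226
1     6   warn      1      226
2    26   fail     -3      424
3    36   warn      3      226
4    -8   fail     -4      424
5     3   fail     -3      424
add column temp_plus_10 = t['temp'] + 10:
   temp status  drift  reading  temp_plus_10
0    10   warn      0      226            20
1     6   warn      1      226            16
2    26   fail     -3      424            36
3    36   warn      3      226            46
4    -8   fail     -4      424             2
5     3   fail     -3      424            13
group by status, sum of reading:
status
fail    1272
warn     678
Name: reading, dtype: int64

fail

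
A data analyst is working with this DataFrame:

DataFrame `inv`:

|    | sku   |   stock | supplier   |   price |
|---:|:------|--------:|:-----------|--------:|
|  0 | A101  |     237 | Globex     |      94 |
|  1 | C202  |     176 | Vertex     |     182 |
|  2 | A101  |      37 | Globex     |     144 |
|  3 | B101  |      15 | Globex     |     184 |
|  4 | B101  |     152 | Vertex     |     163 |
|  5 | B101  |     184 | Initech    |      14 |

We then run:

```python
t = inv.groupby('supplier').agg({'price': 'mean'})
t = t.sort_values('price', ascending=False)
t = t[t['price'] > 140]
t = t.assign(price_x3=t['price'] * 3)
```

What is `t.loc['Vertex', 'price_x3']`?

group by supplier, mean of price:
               price
supplier            
Globex    140.666667
Initech    14.000000
Vertex    172.500000
sort by price descending:
               price
supplier            
Vertex    172.500000
Globex    140.666667
Initech    14.000000
filter rows where price > 140:
               price
supplier            
Vertex    172.500000
Globex    140.666667
add column price_x3 = t['price'] * 3:
               price  price_x3
supplier                      
Vertex    172.500000     517.5
Globex    140.666667     422.0
Finally, value at row 'Vertex', column 'price_x3' = 517.5.

517.5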